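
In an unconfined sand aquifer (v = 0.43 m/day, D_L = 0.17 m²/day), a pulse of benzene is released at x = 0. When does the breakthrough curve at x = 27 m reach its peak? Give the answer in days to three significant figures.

61.9 days

For the 1D instantaneous-source solution, setting ∂C/∂t = 0 at fixed x gives v²t² + 2Dt − x² = 0, so t = (√(D² + v²x²) − D)/v².
√(D² + v²x²) = √(0.17² + 0.43² × 27²) = 11.61; v² = 0.1849.
t = (11.61 − 0.17)/0.1849 = 61.9 days (vs. the pure-advection estimate x/v = 62.8 d).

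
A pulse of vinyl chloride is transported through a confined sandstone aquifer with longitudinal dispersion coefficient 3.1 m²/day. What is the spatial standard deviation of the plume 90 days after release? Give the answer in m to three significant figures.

Dispersive spreading gives a Gaussian with σ² = 2Dt; advection only shifts the center.
σ = √(2 × 3.1 × 90) = 23.6 m.

23.6 m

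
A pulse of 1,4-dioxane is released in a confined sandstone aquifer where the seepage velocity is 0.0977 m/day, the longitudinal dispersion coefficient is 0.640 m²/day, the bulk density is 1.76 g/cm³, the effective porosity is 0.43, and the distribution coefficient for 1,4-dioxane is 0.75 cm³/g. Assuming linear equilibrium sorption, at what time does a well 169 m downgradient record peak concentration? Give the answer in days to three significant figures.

Retardation factor R = 1 + ρ_b·K_d/n = 1 + 1.76 × 0.75/0.43 = 4.070.
Sorption retards both mechanisms: v_R = v/R = 0.02400 m/day, D_R = D/R = 0.1572 m²/day.
Peak time from v_R²t² + 2D_R t − x² = 0: t = (√(D_R² + v_R²x²) − D_R)/v_R².
√(D_R² + v_R²x²) = √(0.1572² + 0.02400² × 169²) = 4.059; v_R² = 0.0005760.
t = (4.059 − 0.1572)/0.0005760 = 6770 days.

6770 days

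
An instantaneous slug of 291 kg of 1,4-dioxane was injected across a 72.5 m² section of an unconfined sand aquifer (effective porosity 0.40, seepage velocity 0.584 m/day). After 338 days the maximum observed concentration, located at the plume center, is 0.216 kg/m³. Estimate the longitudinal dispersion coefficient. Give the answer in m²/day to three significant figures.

0.508 m²/day

At the plume center C_max = M/(n_e·A·√(4πDt)), so D = M²/(4πt·(n_e·A·C_max)²).
n_e·A·C_max = 0.40 × 72.5 × 0.216 = 6.264 kg/m.
D = 291²/(4π × 338 × 6.264²) = 0.508 m²/day.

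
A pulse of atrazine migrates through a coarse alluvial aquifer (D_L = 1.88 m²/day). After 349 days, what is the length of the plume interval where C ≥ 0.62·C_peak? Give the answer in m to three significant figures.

The plume is Gaussian with σ = √(2Dt) = √(2 × 1.88 × 349) = 36.22 m.
C/C_peak = exp(−Δx²/(2σ²)) = 0.62 ⇒ Δx = σ·√(−2 ln 0.62) = 36.22 × 0.9778 = 35.42 m.
Width = 2Δx = 70.8 m.

70.8 m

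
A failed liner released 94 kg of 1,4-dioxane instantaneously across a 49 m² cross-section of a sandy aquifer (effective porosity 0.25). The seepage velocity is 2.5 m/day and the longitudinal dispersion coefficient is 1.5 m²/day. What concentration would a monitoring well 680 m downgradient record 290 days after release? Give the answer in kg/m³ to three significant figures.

For an instantaneous plane source, C(x,t) = M/(n_e·A·√(4πDt)) · exp(−(x−vt)²/(4Dt)), with n_e·A the pore (flow) area.
Plume center vt = 2.5 × 290 = 725 m, so the well at 680 m is 45 m upgradient of the peak.
√(4πDt) = 73.93 m, giving peak height M/(n_e·A·√(4πDt)) = 94/(0.25 × 49 × 73.93) = 0.1038 kg/m³.
(x−vt)²/(4Dt) = (-45)²/(4 × 1.5 × 290) = 1.164; exp(−1.164) = 0.3122.
C = 0.1038 × 0.3122 = 0.0324 kg/m³.

0.0324 kg/m³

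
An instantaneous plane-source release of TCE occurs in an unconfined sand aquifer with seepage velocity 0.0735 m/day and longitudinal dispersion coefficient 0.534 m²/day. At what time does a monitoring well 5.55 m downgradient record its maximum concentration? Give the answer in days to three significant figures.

For the 1D instantaneous-source solution, setting ∂C/∂t = 0 at fixed x gives v²t² + 2Dt − x² = 0, so t = (√(D² + v²x²) − D)/v².
√(D² + v²x²) = √(0.534² + 0.0735² × 5.55²) = 0.6720; v² = 0.00540225.
t = (0.6720 − 0.534)/0.00540225 = 25.5 days (vs. the pure-advection estimate x/v = 75.5 d).

25.5 days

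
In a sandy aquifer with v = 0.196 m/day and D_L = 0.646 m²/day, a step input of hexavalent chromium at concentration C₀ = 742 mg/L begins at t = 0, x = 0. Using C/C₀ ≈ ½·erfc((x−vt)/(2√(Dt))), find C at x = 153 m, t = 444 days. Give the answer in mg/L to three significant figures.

For a continuous step input, C/C₀ ≈ ½·erfc((x−vt)/(2√(Dt))).
vt = 0.196 × 444 = 87.024 m and 2√(Dt) = 2√(0.646 × 444) = 33.87 m.
Argument (x−vt)/(2√(Dt)) = (153 − 87.024)/33.87 = 1.948; ½·erfc(1.948) = 0.002936.
C = 742 × 0.002936 = 2.18 mg/L.

2.18 mg/L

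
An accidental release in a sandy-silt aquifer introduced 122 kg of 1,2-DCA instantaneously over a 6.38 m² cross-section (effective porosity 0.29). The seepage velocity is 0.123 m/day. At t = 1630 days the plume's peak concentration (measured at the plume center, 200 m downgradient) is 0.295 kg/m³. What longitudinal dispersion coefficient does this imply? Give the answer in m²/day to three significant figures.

2.44 m²/day

At the plume center C_max = M/(n_e·A·√(4πDt)), so D = M²/(4πt·(n_e·A·C_max)²).
n_e·A·C_max = 0.29 × 6.38 × 0.295 = 0.5458 kg/m.
D = 122²/(4π × 1630 × 0.5458²) = 2.44 m²/day.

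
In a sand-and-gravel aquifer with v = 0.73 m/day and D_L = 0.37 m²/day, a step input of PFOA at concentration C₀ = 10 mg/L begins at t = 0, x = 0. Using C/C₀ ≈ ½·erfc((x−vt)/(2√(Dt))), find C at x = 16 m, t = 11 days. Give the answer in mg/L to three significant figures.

0.0261 mg/L

For a continuous step input, C/C₀ ≈ ½·erfc((x−vt)/(2√(Dt))).
vt = 0.73 × 11 = 8.03 m and 2√(Dt) = 2√(0.37 × 11) = 4.035 m.
Argument (x−vt)/(2√(Dt)) = (16 − 8.03)/4.035 = 1.975; ½·erfc(1.975) = 0.002611.
C = 10 × 0.002611 = 0.0261 mg/L.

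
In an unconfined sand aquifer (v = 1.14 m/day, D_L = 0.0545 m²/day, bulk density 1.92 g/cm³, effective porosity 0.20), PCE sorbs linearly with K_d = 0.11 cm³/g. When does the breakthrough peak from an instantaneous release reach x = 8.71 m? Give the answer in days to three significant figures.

15.6 days

Retardation factor R = 1 + ρ_b·K_d/n = 1 + 1.92 × 0.11/0.20 = 2.056.
Sorption retards both mechanisms: v_R = v/R = 0.5545 m/day, D_R = D/R = 0.02651 m²/day.
Peak time from v_R²t² + 2D_R t − x² = 0: t = (√(D_R² + v_R²x²) − D_R)/v_R².
√(D_R² + v_R²x²) = √(0.02651² + 0.5545² × 8.71²) = 4.830; v_R² = 0.3075.
t = (4.830 − 0.02651)/0.3075 = 15.6 days.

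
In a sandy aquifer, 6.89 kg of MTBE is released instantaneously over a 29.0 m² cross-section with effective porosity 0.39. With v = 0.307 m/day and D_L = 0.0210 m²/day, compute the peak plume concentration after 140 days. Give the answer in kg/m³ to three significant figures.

The peak of an instantaneous 1D plume sits at x = vt; there the Gaussian factor is 1 and C_max = M/(n_e·A·√(4πDt)), where n_e·A is the pore area the mass is dissolved in.
√(4πDt) = √(4π × 0.0210 × 140) = 6.078 m, so C_max = 6.89/(0.39 × 29.0 × 6.078) = 0.100 kg/m³.

0.100 kg/m³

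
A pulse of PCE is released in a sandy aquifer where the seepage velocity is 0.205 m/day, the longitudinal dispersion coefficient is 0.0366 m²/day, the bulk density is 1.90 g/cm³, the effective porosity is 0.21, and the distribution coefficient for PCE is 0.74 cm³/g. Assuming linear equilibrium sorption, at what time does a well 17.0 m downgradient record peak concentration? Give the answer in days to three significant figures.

631 days

Retardation factor R = 1 + ρ_b·K_d/n = 1 + 1.90 × 0.74/0.21 = 7.695.
Sorption retards both mechanisms: v_R = v/R = 0.02664 m/day, D_R = D/R = 0.004756 m²/day.
Peak time from v_R²t² + 2D_R t − x² = 0: t = (√(D_R² + v_R²x²) − D_R)/v_R².
√(D_R² + v_R²x²) = √(0.004756² + 0.02664² × 17.0²) = 0.4529; v_R² = 0.0007097.
t = (0.4529 − 0.004756)/0.0007097 = 631 days.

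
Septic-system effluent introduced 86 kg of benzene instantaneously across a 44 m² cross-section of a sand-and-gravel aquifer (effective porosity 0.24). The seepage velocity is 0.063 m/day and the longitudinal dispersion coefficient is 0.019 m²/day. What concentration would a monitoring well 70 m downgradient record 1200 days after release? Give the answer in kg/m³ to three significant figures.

For an instantaneous plane source, C(x,t) = M/(n_e·A·√(4πDt)) · exp(−(x−vt)²/(4Dt)), with n_e·A the pore (flow) area.
Plume center vt = 0.063 × 1200 = 75.6 m, so the well at 70 m is 5.6 m upgradient of the peak.
√(4πDt) = 16.93 m, giving peak height M/(n_e·A·√(4πDt)) = 86/(0.24 × 44 × 16.93) = 0.4810 kg/m³.
(x−vt)²/(4Dt) = (-5.6)²/(4 × 0.019 × 1200) = 0.3439; exp(−0.3439) = 0.7090.
C = 0.4810 × 0.7090 = 0.341 kg/m³.

0.341 kg/m³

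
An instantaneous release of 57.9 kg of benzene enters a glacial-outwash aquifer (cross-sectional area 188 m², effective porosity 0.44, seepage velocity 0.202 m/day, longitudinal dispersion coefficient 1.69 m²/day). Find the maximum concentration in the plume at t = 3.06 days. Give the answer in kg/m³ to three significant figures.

The peak of an instantaneous 1D plume sits at x = vt; there the Gaussian factor is 1 and C_max = M/(n_e·A·√(4πDt)), where n_e·A is the pore area the mass is dissolved in.
√(4πDt) = √(4π × 1.69 × 3.06) = 8.061 m, so C_max = 57.9/(0.44 × 188 × 8.061) = 0.0868 kg/m³.

0.0868 kg/m³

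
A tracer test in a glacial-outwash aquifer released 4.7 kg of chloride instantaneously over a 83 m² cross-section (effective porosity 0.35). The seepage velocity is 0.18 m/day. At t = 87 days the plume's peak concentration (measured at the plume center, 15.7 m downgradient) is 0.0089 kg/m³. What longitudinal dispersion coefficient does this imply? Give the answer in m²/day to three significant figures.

0.302 m²/day

At the plume center C_max = M/(n_e·A·√(4πDt)), so D = M²/(4πt·(n_e·A·C_max)²).
n_e·A·C_max = 0.35 × 83 × 0.0089 = 0.2585 kg/m.
D = 4.7²/(4π × 87 × 0.2585²) = 0.302 m²/day.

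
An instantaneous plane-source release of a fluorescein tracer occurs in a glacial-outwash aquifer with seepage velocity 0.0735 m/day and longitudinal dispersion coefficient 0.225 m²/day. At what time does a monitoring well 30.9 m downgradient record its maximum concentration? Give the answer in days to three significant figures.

381 days

For the 1D instantaneous-source solution, setting ∂C/∂t = 0 at fixed x gives v²t² + 2Dt − x² = 0, so t = (√(D² + v²x²) − D)/v².
√(D² + v²x²) = √(0.225² + 0.0735² × 30.9²) = 2.282; v² = 0.00540225.
t = (2.282 − 0.225)/0.00540225 = 381 days (vs. the pure-advection estimate x/v = 420 d).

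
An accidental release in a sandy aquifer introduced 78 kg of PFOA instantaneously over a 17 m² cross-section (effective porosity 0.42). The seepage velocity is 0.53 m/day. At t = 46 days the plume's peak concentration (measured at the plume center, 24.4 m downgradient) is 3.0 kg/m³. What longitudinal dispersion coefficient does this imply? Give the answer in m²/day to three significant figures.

At the plume center C_max = M/(n_e·A·√(4πDt)), so D = M²/(4πt·(n_e·A·C_max)²).
n_e·A·C_max = 0.42 × 17 × 3.0 = 21.42 kg/m.
D = 78²/(4π × 46 × 21.42²) = 0.0229 m²/day.

0.0229 m²/day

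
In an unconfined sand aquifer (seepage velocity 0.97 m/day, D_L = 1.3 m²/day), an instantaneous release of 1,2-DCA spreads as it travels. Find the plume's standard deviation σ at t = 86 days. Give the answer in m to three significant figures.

Dispersive spreading gives a Gaussian with σ² = 2Dt; advection only shifts the center.
σ = √(2 × 1.3 × 86) = 15.0 m.

15.0 m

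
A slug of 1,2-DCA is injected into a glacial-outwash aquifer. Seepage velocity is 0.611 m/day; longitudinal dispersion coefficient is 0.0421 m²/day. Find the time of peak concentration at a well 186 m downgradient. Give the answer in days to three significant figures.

For the 1D instantaneous-source solution, setting ∂C/∂t = 0 at fixed x gives v²t² + 2Dt − x² = 0, so t = (√(D² + v²x²) − D)/v².
√(D² + v²x²) = √(0.0421² + 0.611² × 186²) = 113.6; v² = 0.373321.
t = (113.6 − 0.0421)/0.373321 = 304 days (vs. the pure-advection estimate x/v = 304 d).

304 days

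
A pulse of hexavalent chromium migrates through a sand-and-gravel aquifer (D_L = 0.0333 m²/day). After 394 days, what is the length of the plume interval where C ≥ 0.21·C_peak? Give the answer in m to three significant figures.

18.1 m

The plume is Gaussian with σ = √(2Dt) = √(2 × 0.0333 × 394) = 5.123 m.
C/C_peak = exp(−Δx²/(2σ²)) = 0.21 ⇒ Δx = σ·√(−2 ln 0.21) = 5.123 × 1.767 = 9.052 m.
Width = 2Δx = 18.1 m.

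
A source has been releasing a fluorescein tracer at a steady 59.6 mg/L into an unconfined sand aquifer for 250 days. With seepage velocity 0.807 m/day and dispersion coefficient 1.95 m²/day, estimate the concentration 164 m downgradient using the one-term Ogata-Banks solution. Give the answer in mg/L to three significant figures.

For a continuous step input, C/C₀ ≈ ½·erfc((x−vt)/(2√(Dt))).
vt = 0.807 × 250 = 201.75 m and 2√(Dt) = 2√(1.95 × 250) = 44.16 m.
Argument (x−vt)/(2√(Dt)) = (164 − 201.75)/44.16 = -0.8548; ½·erfc(-0.8548) = 0.8866.
C = 59.6 × 0.8866 = 52.8 mg/L.

52.8 mg/L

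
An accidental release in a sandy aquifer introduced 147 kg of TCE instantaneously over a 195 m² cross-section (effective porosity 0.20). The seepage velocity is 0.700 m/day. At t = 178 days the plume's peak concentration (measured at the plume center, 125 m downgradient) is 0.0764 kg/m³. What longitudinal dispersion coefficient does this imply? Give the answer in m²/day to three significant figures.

1.09 m²/day

At the plume center C_max = M/(n_e·A·√(4πDt)), so D = M²/(4πt·(n_e·A·C_max)²).
n_e·A·C_max = 0.20 × 195 × 0.0764 = 2.980 kg/m.
D = 147²/(4π × 178 × 2.980²) = 1.09 m²/day.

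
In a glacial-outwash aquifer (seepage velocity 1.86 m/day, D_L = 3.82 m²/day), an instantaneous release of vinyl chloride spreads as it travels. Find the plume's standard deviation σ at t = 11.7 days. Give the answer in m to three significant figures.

Dispersive spreading gives a Gaussian with σ² = 2Dt; advection only shifts the center.
σ = √(2 × 3.82 × 11.7) = 9.45 m.

9.45 m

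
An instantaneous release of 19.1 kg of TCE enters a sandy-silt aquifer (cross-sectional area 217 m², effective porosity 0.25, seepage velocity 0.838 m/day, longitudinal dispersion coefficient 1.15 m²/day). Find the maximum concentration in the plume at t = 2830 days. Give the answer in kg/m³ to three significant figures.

The peak of an instantaneous 1D plume sits at x = vt; there the Gaussian factor is 1 and C_max = M/(n_e·A·√(4πDt)), where n_e·A is the pore area the mass is dissolved in.
√(4πDt) = √(4π × 1.15 × 2830) = 202.2 m, so C_max = 19.1/(0.25 × 217 × 202.2) = 0.00174 kg/m³.

0.00174 kg/m³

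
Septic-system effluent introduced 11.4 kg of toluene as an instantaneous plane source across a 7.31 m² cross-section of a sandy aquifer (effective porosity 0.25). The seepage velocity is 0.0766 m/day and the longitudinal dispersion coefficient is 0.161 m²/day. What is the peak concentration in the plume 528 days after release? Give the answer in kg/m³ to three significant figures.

The peak of an instantaneous 1D plume sits at x = vt; there the Gaussian factor is 1 and C_max = M/(n_e·A·√(4πDt)), where n_e·A is the pore area the mass is dissolved in.
√(4πDt) = √(4π × 0.161 × 528) = 32.68 m, so C_max = 11.4/(0.25 × 7.31 × 32.68) = 0.191 kg/m³.

0.191 kg/m³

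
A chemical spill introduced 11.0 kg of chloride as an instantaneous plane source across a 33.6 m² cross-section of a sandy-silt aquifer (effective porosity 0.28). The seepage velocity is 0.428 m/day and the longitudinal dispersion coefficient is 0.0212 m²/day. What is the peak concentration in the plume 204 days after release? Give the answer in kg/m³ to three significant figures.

0.159 kg/m³

The peak of an instantaneous 1D plume sits at x = vt; there the Gaussian factor is 1 and C_max = M/(n_e·A·√(4πDt)), where n_e·A is the pore area the mass is dissolved in.
√(4πDt) = √(4π × 0.0212 × 204) = 7.372 m, so C_max = 11.0/(0.28 × 33.6 × 7.372) = 0.159 kg/m³.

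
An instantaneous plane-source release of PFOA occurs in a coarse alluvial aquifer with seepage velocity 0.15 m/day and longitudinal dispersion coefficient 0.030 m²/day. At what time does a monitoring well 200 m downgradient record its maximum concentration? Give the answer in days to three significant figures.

For the 1D instantaneous-source solution, setting ∂C/∂t = 0 at fixed x gives v²t² + 2Dt − x² = 0, so t = (√(D² + v²x²) − D)/v².
√(D² + v²x²) = √(0.030² + 0.15² × 200²) = 30.00; v² = 0.0225.
t = (30.00 − 0.030)/0.0225 = 1330 days (vs. the pure-advection estimate x/v = 1330 d).

1330 days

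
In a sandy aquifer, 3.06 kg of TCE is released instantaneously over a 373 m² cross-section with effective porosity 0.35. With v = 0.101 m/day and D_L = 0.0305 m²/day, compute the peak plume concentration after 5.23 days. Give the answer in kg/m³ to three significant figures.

0.0166 kg/m³

The peak of an instantaneous 1D plume sits at x = vt; there the Gaussian factor is 1 and C_max = M/(n_e·A·√(4πDt)), where n_e·A is the pore area the mass is dissolved in.
√(4πDt) = √(4π × 0.0305 × 5.23) = 1.416 m, so C_max = 3.06/(0.35 × 373 × 1.416) = 0.0166 kg/m³.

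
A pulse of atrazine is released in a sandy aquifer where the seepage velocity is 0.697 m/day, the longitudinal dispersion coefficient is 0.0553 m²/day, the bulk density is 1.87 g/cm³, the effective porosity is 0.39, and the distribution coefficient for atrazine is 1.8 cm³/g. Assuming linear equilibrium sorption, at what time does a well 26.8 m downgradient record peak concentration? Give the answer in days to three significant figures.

Retardation factor R = 1 + ρ_b·K_d/n = 1 + 1.87 × 1.8/0.39 = 9.631.
Sorption retards both mechanisms: v_R = v/R = 0.07237 m/day, D_R = D/R = 0.005742 m²/day.
Peak time from v_R²t² + 2D_R t − x² = 0: t = (√(D_R² + v_R²x²) − D_R)/v_R².
√(D_R² + v_R²x²) = √(0.005742² + 0.07237² × 26.8²) = 1.940; v_R² = 0.005237.
t = (1.940 − 0.005742)/0.005237 = 369 days.

369 days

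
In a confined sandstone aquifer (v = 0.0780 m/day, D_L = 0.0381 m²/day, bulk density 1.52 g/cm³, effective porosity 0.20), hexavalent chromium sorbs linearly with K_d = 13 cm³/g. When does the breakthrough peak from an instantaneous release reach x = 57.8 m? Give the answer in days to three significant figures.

73300 days

Retardation factor R = 1 + ρ_b·K_d/n = 1 + 1.52 × 13/0.20 = 99.80.
Sorption retards both mechanisms: v_R = v/R = 0.0007816 m/day, D_R = D/R = 0.0003818 m²/day.
Peak time from v_R²t² + 2D_R t − x² = 0: t = (√(D_R² + v_R²x²) − D_R)/v_R².
√(D_R² + v_R²x²) = √(0.0003818² + 0.0007816² × 57.8²) = 0.04518; v_R² = 6.109e-07.
t = (0.04518 − 0.0003818)/6.109e-07 = 73300 days.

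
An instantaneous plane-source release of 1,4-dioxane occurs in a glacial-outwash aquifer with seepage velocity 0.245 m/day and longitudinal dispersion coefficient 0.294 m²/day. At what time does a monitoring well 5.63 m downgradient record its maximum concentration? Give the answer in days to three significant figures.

For the 1D instantaneous-source solution, setting ∂C/∂t = 0 at fixed x gives v²t² + 2Dt − x² = 0, so t = (√(D² + v²x²) − D)/v².
√(D² + v²x²) = √(0.294² + 0.245² × 5.63²) = 1.410; v² = 0.060025.
t = (1.410 − 0.294)/0.060025 = 18.6 days (vs. the pure-advection estimate x/v = 23.0 d).

18.6 days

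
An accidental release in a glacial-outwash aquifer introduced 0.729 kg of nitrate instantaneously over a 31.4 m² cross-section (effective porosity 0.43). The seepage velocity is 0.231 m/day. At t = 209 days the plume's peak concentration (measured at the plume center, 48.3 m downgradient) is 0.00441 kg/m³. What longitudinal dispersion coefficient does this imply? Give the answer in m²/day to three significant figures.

At the plume center C_max = M/(n_e·A·√(4πDt)), so D = M²/(4πt·(n_e·A·C_max)²).
n_e·A·C_max = 0.43 × 31.4 × 0.00441 = 0.05954 kg/m.
D = 0.729²/(4π × 209 × 0.05954²) = 0.0571 m²/day.

0.0571 m²/day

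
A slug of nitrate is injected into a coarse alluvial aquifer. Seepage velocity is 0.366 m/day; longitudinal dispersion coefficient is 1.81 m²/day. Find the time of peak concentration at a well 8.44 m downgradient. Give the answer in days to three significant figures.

13.2 days

For the 1D instantaneous-source solution, setting ∂C/∂t = 0 at fixed x gives v²t² + 2Dt − x² = 0, so t = (√(D² + v²x²) − D)/v².
√(D² + v²x²) = √(1.81² + 0.366² × 8.44²) = 3.580; v² = 0.133956.
t = (3.580 − 1.81)/0.133956 = 13.2 days (vs. the pure-advection estimate x/v = 23.1 d).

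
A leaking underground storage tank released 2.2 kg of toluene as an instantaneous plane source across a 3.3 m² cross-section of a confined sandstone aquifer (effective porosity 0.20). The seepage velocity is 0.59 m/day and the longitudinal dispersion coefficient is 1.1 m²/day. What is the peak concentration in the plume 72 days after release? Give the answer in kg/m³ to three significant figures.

0.106 kg/m³

The peak of an instantaneous 1D plume sits at x = vt; there the Gaussian factor is 1 and C_max = M/(n_e·A·√(4πDt)), where n_e·A is the pore area the mass is dissolved in.
√(4πDt) = √(4π × 1.1 × 72) = 31.55 m, so C_max = 2.2/(0.20 × 3.3 × 31.55) = 0.106 kg/m³.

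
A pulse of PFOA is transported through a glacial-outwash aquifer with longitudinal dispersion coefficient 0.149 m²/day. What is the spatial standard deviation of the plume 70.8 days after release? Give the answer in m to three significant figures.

Dispersive spreading gives a Gaussian with σ² = 2Dt; advection only shifts the center.
σ = √(2 × 0.149 × 70.8) = 4.59 m.

4.59 m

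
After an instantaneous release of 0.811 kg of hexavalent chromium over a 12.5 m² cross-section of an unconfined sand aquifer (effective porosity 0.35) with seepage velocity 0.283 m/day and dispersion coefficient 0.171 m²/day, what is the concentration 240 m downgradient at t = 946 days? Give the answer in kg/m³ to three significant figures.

For an instantaneous plane source, C(x,t) = M/(n_e·A·√(4πDt)) · exp(−(x−vt)²/(4Dt)), with n_e·A the pore (flow) area.
Plume center vt = 0.283 × 946 = 267.718 m, so the well at 240 m is 27.718 m upgradient of the peak.
√(4πDt) = 45.09 m, giving peak height M/(n_e·A·√(4πDt)) = 0.811/(0.35 × 12.5 × 45.09) = 0.004111 kg/m³.
(x−vt)²/(4Dt) = (-27.718)²/(4 × 0.171 × 946) = 1.187; exp(−1.187) = 0.3051.
C = 0.004111 × 0.3051 = 0.00125 kg/m³.

0.00125 kg/m³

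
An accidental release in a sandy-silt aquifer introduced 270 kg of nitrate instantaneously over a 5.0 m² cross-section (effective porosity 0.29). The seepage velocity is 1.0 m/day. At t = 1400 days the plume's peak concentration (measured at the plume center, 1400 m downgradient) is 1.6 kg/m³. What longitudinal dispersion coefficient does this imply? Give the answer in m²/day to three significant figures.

0.770 m²/day

At the plume center C_max = M/(n_e·A·√(4πDt)), so D = M²/(4πt·(n_e·A·C_max)²).
n_e·A·C_max = 0.29 × 5.0 × 1.6 = 2.320 kg/m.
D = 270²/(4π × 1400 × 2.320²) = 0.770 m²/day.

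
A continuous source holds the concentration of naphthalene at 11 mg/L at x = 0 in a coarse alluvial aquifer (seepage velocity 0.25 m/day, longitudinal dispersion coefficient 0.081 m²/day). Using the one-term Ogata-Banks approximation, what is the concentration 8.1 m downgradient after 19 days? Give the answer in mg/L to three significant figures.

For a continuous step input, C/C₀ ≈ ½·erfc((x−vt)/(2√(Dt))).
vt = 0.25 × 19 = 4.75 m and 2√(Dt) = 2√(0.081 × 19) = 2.481 m.
Argument (x−vt)/(2√(Dt)) = (8.1 − 4.75)/2.481 = 1.350; ½·erfc(1.350) = 0.02812.
C = 11 × 0.02812 = 0.309 mg/L.

0.309 mg/L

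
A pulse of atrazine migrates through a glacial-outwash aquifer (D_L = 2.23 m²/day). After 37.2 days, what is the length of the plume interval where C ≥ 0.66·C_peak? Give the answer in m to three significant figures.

23.5 m

The plume is Gaussian with σ = √(2Dt) = √(2 × 2.23 × 37.2) = 12.88 m.
C/C_peak = exp(−Δx²/(2σ²)) = 0.66 ⇒ Δx = σ·√(−2 ln 0.66) = 12.88 × 0.9116 = 11.74 m.
Width = 2Δx = 23.5 m.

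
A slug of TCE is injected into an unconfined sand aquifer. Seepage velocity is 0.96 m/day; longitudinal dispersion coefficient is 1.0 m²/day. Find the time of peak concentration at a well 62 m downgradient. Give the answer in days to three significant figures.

63.5 days

For the 1D instantaneous-source solution, setting ∂C/∂t = 0 at fixed x gives v²t² + 2Dt − x² = 0, so t = (√(D² + v²x²) − D)/v².
√(D² + v²x²) = √(1.0² + 0.96² × 62²) = 59.53; v² = 0.9216.
t = (59.53 − 1.0)/0.9216 = 63.5 days (vs. the pure-advection estimate x/v = 64.6 d).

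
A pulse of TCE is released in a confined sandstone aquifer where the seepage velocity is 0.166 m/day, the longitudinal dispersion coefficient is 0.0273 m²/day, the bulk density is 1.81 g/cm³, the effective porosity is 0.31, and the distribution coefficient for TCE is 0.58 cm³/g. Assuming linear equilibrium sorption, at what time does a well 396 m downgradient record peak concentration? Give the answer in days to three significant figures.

10500 days

Retardation factor R = 1 + ρ_b·K_d/n = 1 + 1.81 × 0.58/0.31 = 4.386.
Sorption retards both mechanisms: v_R = v/R = 0.03785 m/day, D_R = D/R = 0.006224 m²/day.
Peak time from v_R²t² + 2D_R t − x² = 0: t = (√(D_R² + v_R²x²) − D_R)/v_R².
√(D_R² + v_R²x²) = √(0.006224² + 0.03785² × 396²) = 14.99; v_R² = 0.001433.
t = (14.99 − 0.006224)/0.001433 = 10500 days.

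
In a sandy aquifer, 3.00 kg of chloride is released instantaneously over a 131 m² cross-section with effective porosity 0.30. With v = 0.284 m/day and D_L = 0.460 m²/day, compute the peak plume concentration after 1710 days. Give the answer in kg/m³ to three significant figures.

The peak of an instantaneous 1D plume sits at x = vt; there the Gaussian factor is 1 and C_max = M/(n_e·A·√(4πDt)), where n_e·A is the pore area the mass is dissolved in.
√(4πDt) = √(4π × 0.460 × 1710) = 99.42 m, so C_max = 3.00/(0.30 × 131 × 99.42) = 0.000768 kg/m³.

0.000768 kg/m³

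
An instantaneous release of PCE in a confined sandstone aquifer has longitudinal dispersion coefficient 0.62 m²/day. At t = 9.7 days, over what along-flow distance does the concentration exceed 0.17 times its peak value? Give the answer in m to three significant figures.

13.1 m

The plume is Gaussian with σ = √(2Dt) = √(2 × 0.62 × 9.7) = 3.468 m.
C/C_peak = exp(−Δx²/(2σ²)) = 0.17 ⇒ Δx = σ·√(−2 ln 0.17) = 3.468 × 1.883 = 6.530 m.
Width = 2Δx = 13.1 m.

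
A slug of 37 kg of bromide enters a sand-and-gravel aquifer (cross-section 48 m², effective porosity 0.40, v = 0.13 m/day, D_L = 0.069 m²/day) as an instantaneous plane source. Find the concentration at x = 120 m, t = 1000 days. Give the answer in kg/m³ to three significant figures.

For an instantaneous plane source, C(x,t) = M/(n_e·A·√(4πDt)) · exp(−(x−vt)²/(4Dt)), with n_e·A the pore (flow) area.
Plume center vt = 0.13 × 1000 = 130 m, so the well at 120 m is 10 m upgradient of the peak.
√(4πDt) = 29.45 m, giving peak height M/(n_e·A·√(4πDt)) = 37/(0.40 × 48 × 29.45) = 0.06544 kg/m³.
(x−vt)²/(4Dt) = (-10)²/(4 × 0.069 × 1000) = 0.3623; exp(−0.3623) = 0.6961.
C = 0.06544 × 0.6961 = 0.0456 kg/m³.

0.0456 kg/m³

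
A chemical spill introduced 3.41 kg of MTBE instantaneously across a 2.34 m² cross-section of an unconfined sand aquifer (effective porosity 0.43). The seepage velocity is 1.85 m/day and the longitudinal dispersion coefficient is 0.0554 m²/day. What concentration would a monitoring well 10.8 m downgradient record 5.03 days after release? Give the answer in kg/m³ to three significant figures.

For an instantaneous plane source, C(x,t) = M/(n_e·A·√(4πDt)) · exp(−(x−vt)²/(4Dt)), with n_e·A the pore (flow) area.
Plume center vt = 1.85 × 5.03 = 9.3055 m, so the well at 10.8 m is 1.4945 m downgradient of the peak.
√(4πDt) = 1.871 m, giving peak height M/(n_e·A·√(4πDt)) = 3.41/(0.43 × 2.34 × 1.871) = 1.811 kg/m³.
(x−vt)²/(4Dt) = (1.4945)²/(4 × 0.0554 × 5.03) = 2.004; exp(−2.004) = 0.1348.
C = 1.811 × 0.1348 = 0.244 kg/m³.

0.244 kg/m³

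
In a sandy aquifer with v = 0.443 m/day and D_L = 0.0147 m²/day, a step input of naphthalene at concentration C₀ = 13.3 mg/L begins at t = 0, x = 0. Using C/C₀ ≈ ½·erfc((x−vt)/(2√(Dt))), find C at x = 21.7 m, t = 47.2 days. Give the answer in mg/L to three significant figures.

3.34 mg/L

For a continuous step input, C/C₀ ≈ ½·erfc((x−vt)/(2√(Dt))).
vt = 0.443 × 47.2 = 20.9096 m and 2√(Dt) = 2√(0.0147 × 47.2) = 1.666 m.
Argument (x−vt)/(2√(Dt)) = (21.7 − 20.9096)/1.666 = 0.4744; ½·erfc(0.4744) = 0.2511.
C = 13.3 × 0.2511 = 3.34 mg/L.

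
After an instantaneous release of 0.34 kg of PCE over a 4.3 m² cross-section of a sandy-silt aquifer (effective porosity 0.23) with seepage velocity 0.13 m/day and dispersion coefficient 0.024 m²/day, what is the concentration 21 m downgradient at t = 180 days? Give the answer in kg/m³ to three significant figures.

0.0334 kg/m³

For an instantaneous plane source, C(x,t) = M/(n_e·A·√(4πDt)) · exp(−(x−vt)²/(4Dt)), with n_e·A the pore (flow) area.
Plume center vt = 0.13 × 180 = 23.4 m, so the well at 21 m is 2.4 m upgradient of the peak.
√(4πDt) = 7.368 m, giving peak height M/(n_e·A·√(4πDt)) = 0.34/(0.23 × 4.3 × 7.368) = 0.04666 kg/m³.
(x−vt)²/(4Dt) = (-2.4)²/(4 × 0.024 × 180) = 0.3333; exp(−0.3333) = 0.7166.
C = 0.04666 × 0.7166 = 0.0334 kg/m³.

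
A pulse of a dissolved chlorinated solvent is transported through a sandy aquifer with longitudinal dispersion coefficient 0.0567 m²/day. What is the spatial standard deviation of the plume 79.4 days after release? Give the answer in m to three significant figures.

Dispersive spreading gives a Gaussian with σ² = 2Dt; advection only shifts the center.
σ = √(2 × 0.0567 × 79.4) = 3.00 m.

3.00 m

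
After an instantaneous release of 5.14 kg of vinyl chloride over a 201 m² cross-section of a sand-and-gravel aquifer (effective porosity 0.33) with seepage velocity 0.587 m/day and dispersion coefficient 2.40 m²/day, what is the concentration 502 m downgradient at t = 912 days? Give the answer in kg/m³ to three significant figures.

0.000412 kg/m³

For an instantaneous plane source, C(x,t) = M/(n_e·A·√(4πDt)) · exp(−(x−vt)²/(4Dt)), with n_e·A the pore (flow) area.
Plume center vt = 0.587 × 912 = 535.344 m, so the well at 502 m is 33.344 m upgradient of the peak.
√(4πDt) = 165.8 m, giving peak height M/(n_e·A·√(4πDt)) = 5.14/(0.33 × 201 × 165.8) = 0.0004674 kg/m³.
(x−vt)²/(4Dt) = (-33.344)²/(4 × 2.40 × 912) = 0.1270; exp(−0.1270) = 0.8807.
C = 0.0004674 × 0.8807 = 0.000412 kg/m³.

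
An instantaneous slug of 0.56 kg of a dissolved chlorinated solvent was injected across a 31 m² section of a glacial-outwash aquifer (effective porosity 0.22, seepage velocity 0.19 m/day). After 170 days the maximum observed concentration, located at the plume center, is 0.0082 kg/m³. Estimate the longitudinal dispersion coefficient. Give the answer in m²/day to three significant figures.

0.0469 m²/day

At the plume center C_max = M/(n_e·A·√(4πDt)), so D = M²/(4πt·(n_e·A·C_max)²).
n_e·A·C_max = 0.22 × 31 × 0.0082 = 0.05592 kg/m.
D = 0.56²/(4π × 170 × 0.05592²) = 0.0469 m²/day.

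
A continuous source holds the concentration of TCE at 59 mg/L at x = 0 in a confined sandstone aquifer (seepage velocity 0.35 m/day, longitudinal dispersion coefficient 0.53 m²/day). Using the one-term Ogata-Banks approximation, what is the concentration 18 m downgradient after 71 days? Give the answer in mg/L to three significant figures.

46.3 mg/L

For a continuous step input, C/C₀ ≈ ½·erfc((x−vt)/(2√(Dt))).
vt = 0.35 × 71 = 24.85 m and 2√(Dt) = 2√(0.53 × 71) = 12.27 m.
Argument (x−vt)/(2√(Dt)) = (18 − 24.85)/12.27 = -0.5583; ½·erfc(-0.5583) = 0.7851.
C = 59 × 0.7851 = 46.3 mg/L.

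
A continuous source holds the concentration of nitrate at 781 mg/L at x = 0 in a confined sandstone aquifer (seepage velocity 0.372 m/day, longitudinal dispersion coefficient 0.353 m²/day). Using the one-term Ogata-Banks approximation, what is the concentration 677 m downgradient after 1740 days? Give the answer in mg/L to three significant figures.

For a continuous step input, C/C₀ ≈ ½·erfc((x−vt)/(2√(Dt))).
vt = 0.372 × 1740 = 647.28 m and 2√(Dt) = 2√(0.353 × 1740) = 49.57 m.
Argument (x−vt)/(2√(Dt)) = (677 − 647.28)/49.57 = 0.5996; ½·erfc(0.5996) = 0.1982.
C = 781 × 0.1982 = 155 mg/L.

155 mg/L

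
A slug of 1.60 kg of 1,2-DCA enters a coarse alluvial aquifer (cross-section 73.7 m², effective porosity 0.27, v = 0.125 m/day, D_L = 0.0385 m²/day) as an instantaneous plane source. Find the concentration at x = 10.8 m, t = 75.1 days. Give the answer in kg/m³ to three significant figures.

For an instantaneous plane source, C(x,t) = M/(n_e·A·√(4πDt)) · exp(−(x−vt)²/(4Dt)), with n_e·A the pore (flow) area.
Plume center vt = 0.125 × 75.1 = 9.3875 m, so the well at 10.8 m is 1.4125 m downgradient of the peak.
√(4πDt) = 6.028 m, giving peak height M/(n_e·A·√(4πDt)) = 1.60/(0.27 × 73.7 × 6.028) = 0.01334 kg/m³.
(x−vt)²/(4Dt) = (1.4125)²/(4 × 0.0385 × 75.1) = 0.1725; exp(−0.1725) = 0.8416.
C = 0.01334 × 0.8416 = 0.0112 kg/m³.

0.0112 kg/m³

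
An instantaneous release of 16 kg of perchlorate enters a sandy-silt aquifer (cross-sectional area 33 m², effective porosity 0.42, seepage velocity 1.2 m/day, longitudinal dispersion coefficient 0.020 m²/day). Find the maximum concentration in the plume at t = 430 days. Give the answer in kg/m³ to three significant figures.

0.111 kg/m³

The peak of an instantaneous 1D plume sits at x = vt; there the Gaussian factor is 1 and C_max = M/(n_e·A·√(4πDt)), where n_e·A is the pore area the mass is dissolved in.
√(4πDt) = √(4π × 0.020 × 430) = 10.40 m, so C_max = 16/(0.42 × 33 × 10.40) = 0.111 kg/m³.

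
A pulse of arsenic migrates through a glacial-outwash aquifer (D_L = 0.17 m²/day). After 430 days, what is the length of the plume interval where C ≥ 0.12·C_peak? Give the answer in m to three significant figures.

The plume is Gaussian with σ = √(2Dt) = √(2 × 0.17 × 430) = 12.09 m.
C/C_peak = exp(−Δx²/(2σ²)) = 0.12 ⇒ Δx = σ·√(−2 ln 0.12) = 12.09 × 2.059 = 24.89 m.
Width = 2Δx = 49.8 m.

49.8 m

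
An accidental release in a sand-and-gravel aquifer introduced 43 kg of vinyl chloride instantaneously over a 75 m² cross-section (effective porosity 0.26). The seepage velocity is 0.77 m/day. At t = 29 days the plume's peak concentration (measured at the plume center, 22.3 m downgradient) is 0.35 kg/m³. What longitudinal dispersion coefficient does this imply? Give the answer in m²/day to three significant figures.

At the plume center C_max = M/(n_e·A·√(4πDt)), so D = M²/(4πt·(n_e·A·C_max)²).
n_e·A·C_max = 0.26 × 75 × 0.35 = 6.825 kg/m.
D = 43²/(4π × 29 × 6.825²) = 0.109 m²/day.

0.109 m²/day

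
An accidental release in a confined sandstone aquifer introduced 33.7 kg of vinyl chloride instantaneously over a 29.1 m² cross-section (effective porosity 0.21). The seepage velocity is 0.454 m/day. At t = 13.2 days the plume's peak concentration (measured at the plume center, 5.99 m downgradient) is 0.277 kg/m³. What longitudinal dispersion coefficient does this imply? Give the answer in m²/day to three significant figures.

2.39 m²/day

At the plume center C_max = M/(n_e·A·√(4πDt)), so D = M²/(4πt·(n_e·A·C_max)²).
n_e·A·C_max = 0.21 × 29.1 × 0.277 = 1.693 kg/m.
D = 33.7²/(4π × 13.2 × 1.693²) = 2.39 m²/day.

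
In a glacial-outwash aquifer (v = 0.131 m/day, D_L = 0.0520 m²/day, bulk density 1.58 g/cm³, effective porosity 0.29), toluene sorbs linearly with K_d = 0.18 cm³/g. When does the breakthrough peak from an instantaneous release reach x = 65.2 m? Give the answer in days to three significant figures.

980 days

Retardation factor R = 1 + ρ_b·K_d/n = 1 + 1.58 × 0.18/0.29 = 1.981.
Sorption retards both mechanisms: v_R = v/R = 0.06613 m/day, D_R = D/R = 0.02625 m²/day.
Peak time from v_R²t² + 2D_R t − x² = 0: t = (√(D_R² + v_R²x²) − D_R)/v_R².
√(D_R² + v_R²x²) = √(0.02625² + 0.06613² × 65.2²) = 4.312; v_R² = 0.004373.
t = (4.312 − 0.02625)/0.004373 = 980 days.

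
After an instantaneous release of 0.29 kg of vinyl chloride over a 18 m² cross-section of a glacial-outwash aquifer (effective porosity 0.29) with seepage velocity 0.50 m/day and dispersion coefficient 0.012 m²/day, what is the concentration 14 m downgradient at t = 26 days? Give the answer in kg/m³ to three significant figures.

For an instantaneous plane source, C(x,t) = M/(n_e·A·√(4πDt)) · exp(−(x−vt)²/(4Dt)), with n_e·A the pore (flow) area.
Plume center vt = 0.50 × 26 = 13 m, so the well at 14 m is 1 m downgradient of the peak.
√(4πDt) = 1.980 m, giving peak height M/(n_e·A·√(4πDt)) = 0.29/(0.29 × 18 × 1.980) = 0.02806 kg/m³.
(x−vt)²/(4Dt) = (1)²/(4 × 0.012 × 26) = 0.8013; exp(−0.8013) = 0.4487.
C = 0.02806 × 0.4487 = 0.0126 kg/m³.

0.0126 kg/m³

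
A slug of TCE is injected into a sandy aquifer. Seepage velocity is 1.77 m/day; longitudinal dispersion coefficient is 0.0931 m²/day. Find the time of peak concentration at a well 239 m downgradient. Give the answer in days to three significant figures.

For the 1D instantaneous-source solution, setting ∂C/∂t = 0 at fixed x gives v²t² + 2Dt − x² = 0, so t = (√(D² + v²x²) − D)/v².
√(D² + v²x²) = √(0.0931² + 1.77² × 239²) = 423.0; v² = 3.1329.
t = (423.0 − 0.0931)/3.1329 = 135 days (vs. the pure-advection estimate x/v = 135 d).

135 days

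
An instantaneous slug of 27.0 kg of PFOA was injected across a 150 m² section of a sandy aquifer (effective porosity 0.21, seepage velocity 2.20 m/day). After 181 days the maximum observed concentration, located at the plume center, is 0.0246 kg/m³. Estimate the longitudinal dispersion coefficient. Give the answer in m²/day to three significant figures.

0.534 m²/day

At the plume center C_max = M/(n_e·A·√(4πDt)), so D = M²/(4πt·(n_e·A·C_max)²).
n_e·A·C_max = 0.21 × 150 × 0.0246 = 0.7749 kg/m.
D = 27.0²/(4π × 181 × 0.7749²) = 0.534 m²/day.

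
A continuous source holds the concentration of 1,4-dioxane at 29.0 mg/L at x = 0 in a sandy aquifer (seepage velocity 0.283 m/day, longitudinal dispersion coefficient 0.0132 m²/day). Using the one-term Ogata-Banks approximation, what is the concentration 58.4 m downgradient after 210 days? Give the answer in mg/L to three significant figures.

19.4 mg/L

For a continuous step input, C/C₀ ≈ ½·erfc((x−vt)/(2√(Dt))).
vt = 0.283 × 210 = 59.43 m and 2√(Dt) = 2√(0.0132 × 210) = 3.330 m.
Argument (x−vt)/(2√(Dt)) = (58.4 − 59.43)/3.330 = -0.3093; ½·erfc(-0.3093) = 0.6691.
C = 29.0 × 0.6691 = 19.4 mg/L.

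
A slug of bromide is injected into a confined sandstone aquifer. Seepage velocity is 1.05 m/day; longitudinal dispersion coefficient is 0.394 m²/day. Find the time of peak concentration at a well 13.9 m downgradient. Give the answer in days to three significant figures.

For the 1D instantaneous-source solution, setting ∂C/∂t = 0 at fixed x gives v²t² + 2Dt − x² = 0, so t = (√(D² + v²x²) − D)/v².
√(D² + v²x²) = √(0.394² + 1.05² × 13.9²) = 14.60; v² = 1.1025.
t = (14.60 − 0.394)/1.1025 = 12.9 days (vs. the pure-advection estimate x/v = 13.2 d).

12.9 days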